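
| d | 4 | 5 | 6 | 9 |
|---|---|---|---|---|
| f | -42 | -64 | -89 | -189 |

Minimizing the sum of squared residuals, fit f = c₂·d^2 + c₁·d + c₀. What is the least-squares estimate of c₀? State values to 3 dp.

c₀ = 5.365

The normal system XᵀX·[c₂, c₁, c₀]ᵀ = Xᵀf is [[8738, 1134, 158]; [1134, 158, 24]; [158, 24, 4]]·[c₂, c₁, c₀]ᵀ = [-20785, -2723, -384]ᵀ.
Row-reducing yields c₂ = -352/181, c₁ = -1481/362, c₀ = 971/181.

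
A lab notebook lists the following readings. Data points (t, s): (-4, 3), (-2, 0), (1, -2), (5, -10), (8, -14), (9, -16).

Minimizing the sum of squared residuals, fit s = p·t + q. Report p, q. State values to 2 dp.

Forming MᵀM = [[191, 17]; [17, 6]] and Mᵀs = [-320, -39]ᵀ gives MᵀM·[p, q]ᵀ = Mᵀs.
Δ = 191·6 − 17² = 857.
p = ((-320)·6 − 17·(-39))/857 = -1257/857; q = (191·(-39) − 17·(-320))/857 = -2009/857.

p = -1.47, q = -2.34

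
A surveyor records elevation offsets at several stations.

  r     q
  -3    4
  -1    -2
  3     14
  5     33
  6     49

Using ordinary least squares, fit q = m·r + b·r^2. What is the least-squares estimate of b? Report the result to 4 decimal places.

b = 1.0364

The normal equations are: 80·m + 340·b = 491;  340·m + 2084·b = 2749.
Determinant 80·2084 − 340² = 51120.
m = (491·2084 − 340·2749)/51120 = 3691/2130; b = (80·2749 − 340·491)/51120 = 883/852.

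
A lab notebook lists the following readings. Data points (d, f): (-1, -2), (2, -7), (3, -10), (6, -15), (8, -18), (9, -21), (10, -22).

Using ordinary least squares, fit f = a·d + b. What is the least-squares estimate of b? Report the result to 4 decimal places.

b = -3.8506

The normal system XᵀX·[a, b]ᵀ = Xᵀf is [[295, 37]; [37, 7]]·[a, b]ᵀ = [-685, -95]ᵀ.
Eliminating b: 7·(row 1) − 37·(row 2) gives 696·a = 7·(-685) − 37·(-95) = -1280, so a = -160/87.
Then b = ((-95) − 37·(-160/87))/7 = -335/87.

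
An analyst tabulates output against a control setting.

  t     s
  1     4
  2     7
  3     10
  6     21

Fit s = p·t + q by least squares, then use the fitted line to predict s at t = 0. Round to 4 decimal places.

With design matrix X, XᵀX = [[50, 12]; [12, 4]] and Xᵀs = [174, 42]ᵀ.
Determinant 50·4 − 12² = 56.
p = (174·4 − 12·42)/56 = 24/7; q = (50·42 − 12·174)/56 = 3/14.
At t = 0: ŝ = (24/7)·(0) + (3/14)·(1) = 3/14.

ŝ = 0.2143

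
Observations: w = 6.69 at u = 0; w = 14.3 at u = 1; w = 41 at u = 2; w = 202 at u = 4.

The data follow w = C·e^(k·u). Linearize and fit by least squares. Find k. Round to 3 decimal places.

Taking logs, ln w = k·u + ln C, so regress ln w on u.
AᵀA = [[21.0000, 7.0000]; [7.0000, 4]], rhs = [31.3205, 13.5827]ᵀ  (here Σu = 7.0000, Σ(u)² = 21.0000, Σln w = 13.5827, Σu·ln w = 31.3205).
Slope k = (n·Σu·ln w − Σu·Σln w)/(n·Σ(u)² − (Σu)²) = (4·31.3205 − 7.0000·13.5827)/35.0000 = 0.86294; ln C = (Σln w − k·Σu)/n = 1.88553.

k = 0.863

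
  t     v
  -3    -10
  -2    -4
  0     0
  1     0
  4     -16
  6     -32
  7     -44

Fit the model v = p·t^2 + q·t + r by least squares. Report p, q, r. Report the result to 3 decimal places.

Forming AᵀA = [[4051, 589, 115]; [589, 115, 13]; [115, 13, 7]] and Aᵀv = [-3670, -526, -106]ᵀ gives AᵀA·[p, q, r]ᵀ = Aᵀv.
Inverting the 3×3 Gram matrix, [p, q, r]ᵀ = [-2511/2696, 609/2696, -88/337]ᵀ.

p = -0.931, q = 0.226, r = -0.261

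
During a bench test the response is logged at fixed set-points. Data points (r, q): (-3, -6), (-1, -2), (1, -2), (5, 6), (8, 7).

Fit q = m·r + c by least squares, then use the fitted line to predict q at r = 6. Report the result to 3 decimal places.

q̂ = 5.500

Sums needed: Σr·r = 100, Σr = 10, Σ1 = 5.
Right-hand side: Σr·q = 104, Σq = 3.
So XᵀX·[m, c]ᵀ = Xᵀq: [[100, 10]; [10, 5]]·[m, c]ᵀ = [104, 3]ᵀ.
Determinant 100·5 − 10² = 400.
m = (104·5 − 10·3)/400 = 49/40; c = (100·3 − 10·104)/400 = -37/20.
At r = 6: q̂ = (49/40)·(6) + (-37/20)·(1) = 11/2.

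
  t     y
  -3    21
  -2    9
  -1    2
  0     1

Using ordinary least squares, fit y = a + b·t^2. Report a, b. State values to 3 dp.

The normal system MᵀM·[a, b]ᵀ = Mᵀy is [[4, 14]; [14, 98]]·[a, b]ᵀ = [33, 227]ᵀ.
Δ = 4·98 − 14² = 196.
a = (33·98 − 14·227)/196 = 2/7; b = (4·227 − 14·33)/196 = 223/98.

a = 0.286, b = 2.276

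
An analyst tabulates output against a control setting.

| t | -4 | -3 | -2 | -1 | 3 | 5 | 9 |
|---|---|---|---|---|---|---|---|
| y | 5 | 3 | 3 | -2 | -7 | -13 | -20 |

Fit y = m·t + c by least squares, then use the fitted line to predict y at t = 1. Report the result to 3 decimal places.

Sums needed: Σt·t = 145, Σt = 7, Σ1 = 7.
And Σt·y = -299, Σy = -31.
XᵀX·[m, c]ᵀ = Xᵀy becomes [[145, 7]; [7, 7]]·[m, c]ᵀ = [-299, -31]ᵀ.
det = 145·7 − 7² = 966.
m = ((-299)·7 − 7·(-31))/966 = -134/69; c = (145·(-31) − 7·(-299))/966 = -1201/483.
At t = 1: ŷ = (-134/69)·(1) + (-1201/483)·(1) = -31/7.

ŷ = -4.429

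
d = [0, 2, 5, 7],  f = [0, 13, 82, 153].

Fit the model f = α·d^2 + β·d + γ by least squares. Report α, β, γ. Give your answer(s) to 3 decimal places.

α = 2.900, β = 1.734, γ = -0.621

Compute the Gram sums: Σd^2·d^2 = 3042, Σd^2·d = 476, Σd^2 = 78, Σd·d = 78, Σd = 14, Σ1 = 4.
Moment sums: Σd^2·f = 9599, Σd·f = 1507, Σf = 248.
Normal equations: [[3042, 476, 78]; [476, 78, 14]; [78, 14, 4]]·[α, β, γ]ᵀ = [9599, 1507, 248]ᵀ.
Inverting the 3×3 Gram matrix, [α, β, γ]ᵀ = [29/10, 503/290, -18/29]ᵀ.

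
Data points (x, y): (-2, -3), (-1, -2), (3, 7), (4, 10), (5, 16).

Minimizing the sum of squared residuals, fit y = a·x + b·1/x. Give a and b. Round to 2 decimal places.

a = 2.89, b = -1.99

Entries of MᵀM: Σx·x = 55, Σx·1/x = 5, Σ1/x·1/x = 5269/3600.
Moment sums: Σx·y = 149, Σ1/x·y = 173/15.
MᵀM·[a, b]ᵀ = Mᵀy becomes [[55, 5]; [5, 5269/3600]]·[a, b]ᵀ = [149, 173/15]ᵀ.
Δ = 55·(5269/3600) − 5² = 39959/720.
a = (149·(5269/3600) − 5·(173/15))/(39959/720) = 577481/199795; b = (55·(173/15) − 5·149)/(39959/720) = -79680/39959.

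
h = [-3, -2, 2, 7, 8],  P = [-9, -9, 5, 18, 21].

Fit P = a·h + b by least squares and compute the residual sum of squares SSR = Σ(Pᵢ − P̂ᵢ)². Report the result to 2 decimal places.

Normal-equation sums: Σh·h = 130, Σh = 12, Σ1 = 5.
Moment sums: Σh·P = 349, ΣP = 26.
AᵀA·[a, b]ᵀ = AᵀP becomes [[130, 12]; [12, 5]]·[a, b]ᵀ = [349, 26]ᵀ.
Determinant 130·5 − 12² = 506.
a = (349·5 − 12·26)/506 = 1433/506; b = (130·26 − 12·349)/506 = -404/253.
Residuals: 553/506, -40/23, 236/253, -5/22, -15/253; SSR = 2603/506.

SSR = 5.14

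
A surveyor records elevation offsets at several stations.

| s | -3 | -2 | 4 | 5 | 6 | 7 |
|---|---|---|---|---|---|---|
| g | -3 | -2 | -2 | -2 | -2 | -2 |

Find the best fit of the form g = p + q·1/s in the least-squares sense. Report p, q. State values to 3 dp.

p = -2.159, q = 0.628

From the data, Σ1 = 6, Σ1/s = -31/420, Σ1/s·1/s = 90281/176400.
Moment sums: Σg = -13, Σ1/s·g = 101/210.
Normal equations: [[6, -31/420]; [-31/420, 90281/176400]]·[p, q]ᵀ = [-13, 101/210]ᵀ.
det = 6·(90281/176400) − (-31/420)² = 21629/7056.
p = ((-13)·(90281/176400) − (-31/420)·(101/210))/(21629/7056) = -1167391/540725; q = (6·(101/210) − (-31/420)·(-13))/(21629/7056) = 67956/108145.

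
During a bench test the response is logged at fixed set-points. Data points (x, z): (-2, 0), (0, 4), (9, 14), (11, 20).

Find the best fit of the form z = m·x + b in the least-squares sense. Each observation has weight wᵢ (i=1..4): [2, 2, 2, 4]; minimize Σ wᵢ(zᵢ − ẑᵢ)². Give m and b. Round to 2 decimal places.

m = 1.45, b = 3.21

Entries of AᵀWA: Σwᵢ·x·x = 654, Σwᵢ·x = 58, Σwᵢ·1 = 10.
Moment sums: Σwᵢ·x·z = 1132, Σwᵢ·z = 116.
AᵀWA·[m, b]ᵀ = AᵀWz becomes [[654, 58]; [58, 10]]·[m, b]ᵀ = [1132, 116]ᵀ.
Eliminating b: 10·(row 1) − 58·(row 2) gives 3176·m = 10·1132 − 58·116 = 4592, so m = 574/397.
Then b = (116 − 58·(574/397))/10 = 1276/397.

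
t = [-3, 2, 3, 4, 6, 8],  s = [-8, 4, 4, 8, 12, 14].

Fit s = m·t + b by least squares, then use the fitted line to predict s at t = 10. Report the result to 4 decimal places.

ŝ = 19.3738

Entries of AᵀA: Σt·t = 138, Σt = 20, Σ1 = 6.
Moment sums: Σt·s = 260, Σs = 34.
Normal equations: [[138, 20]; [20, 6]]·[m, b]ᵀ = [260, 34]ᵀ.
Eliminating b: 6·(row 1) − 20·(row 2) gives 428·m = 6·260 − 20·34 = 880, so m = 220/107.
Then b = (34 − 20·(220/107))/6 = -127/107.
At t = 10: ŝ = (220/107)·(10) + (-127/107)·(1) = 2073/107.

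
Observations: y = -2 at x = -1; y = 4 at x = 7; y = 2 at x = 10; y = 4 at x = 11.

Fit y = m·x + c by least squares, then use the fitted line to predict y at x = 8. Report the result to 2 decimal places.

ŷ = 2.56

From the data, Σx·x = 271, Σx = 27, Σ1 = 4.
Right-hand side: Σx·y = 94, Σy = 8.
AᵀA·[m, c]ᵀ = Aᵀy becomes [[271, 27]; [27, 4]]·[m, c]ᵀ = [94, 8]ᵀ.
det = 271·4 − 27² = 355.
m = (94·4 − 27·8)/355 = 32/71; c = (271·8 − 27·94)/355 = -74/71.
At x = 8: ŷ = (32/71)·(8) + (-74/71)·(1) = 182/71.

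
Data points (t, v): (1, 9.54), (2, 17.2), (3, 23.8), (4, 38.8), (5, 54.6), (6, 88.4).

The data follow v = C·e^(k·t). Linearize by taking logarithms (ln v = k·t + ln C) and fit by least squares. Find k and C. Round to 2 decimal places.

k = 0.43, C = 6.64

Let Y = ln v. Fitting Y = k·t + ln C by least squares:
Σt = 21.0000, Σ(t)² = 91.0000, Σln v = 20.4104, Σt·ln v = 78.9795.
Normal system: [[91.0000, 21.0000]; [21.0000, 6]]·[k, ln C]ᵀ = [78.9795, 20.4104]ᵀ.
Δ = 91.0000·6 − (21.0000)² = 105.0000; k = (78.9795·6 − 21.0000·20.4104)/105.0000 = 0.43103, ln C = (91.0000·20.4104 − 21.0000·78.9795)/105.0000 = 1.89314, so C = exp(1.89314) = 6.64016.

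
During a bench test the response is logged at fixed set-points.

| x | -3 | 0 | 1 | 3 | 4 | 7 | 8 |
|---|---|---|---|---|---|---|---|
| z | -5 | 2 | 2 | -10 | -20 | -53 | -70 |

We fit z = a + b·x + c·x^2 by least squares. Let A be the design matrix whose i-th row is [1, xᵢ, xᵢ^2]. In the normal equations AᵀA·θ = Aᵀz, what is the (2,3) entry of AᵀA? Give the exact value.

920

Row 2 ↔ basis x, column 3 ↔ basis x^2, so (AᵀA)_{2,3} = Σᵢ (x)·(x^2) = (-3)·(9) + (0)·(0) + (1)·(1) + (3)·(9) + (4)·(16) + (7)·(49) + (8)·(64) = 920.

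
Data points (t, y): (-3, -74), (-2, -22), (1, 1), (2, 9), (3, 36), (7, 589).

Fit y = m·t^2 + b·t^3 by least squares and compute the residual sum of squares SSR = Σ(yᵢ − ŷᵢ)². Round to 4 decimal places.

The normal equations are: 2596·m + 16808·b = 28468;  16808·m + 119236·b = 205246.
(Σt^2·t^2 = 2596, Σt^2·t^3 = 16808, Σt^3·t^3 = 119236, Σt^2·y = 28468, Σt^3·y = 205246.)
Eliminating b: 119236·(row 1) − 16808·(row 2) gives 27027792·m = 119236·28468 − 16808·205246 = -55364320, so m = -314570/153567.
Then b = (205246 − 16808·(-314570/153567))/119236 = 617369/307134.
Residuals: -44077/34126, 349282/153567, 318905/307134, 56969/51189, 5569/34126, -27781/307134; SSR = 1411726/153567.

SSR = 9.1929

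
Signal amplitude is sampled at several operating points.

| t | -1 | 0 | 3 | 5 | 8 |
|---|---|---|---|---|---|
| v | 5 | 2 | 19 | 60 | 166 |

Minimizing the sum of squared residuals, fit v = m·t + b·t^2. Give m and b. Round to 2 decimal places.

m = -2.39, b = 2.89

Sums needed: Σt·t = 99, Σt·t^2 = 663, Σt^2·t^2 = 4803.
Right-hand side: Σt·v = 1680, Σt^2·v = 12300.
Δ = 99·4803 − 663² = 35928.
m = (1680·4803 − 663·12300)/35928 = -2385/998; b = (99·12300 − 663·1680)/35928 = 2885/998.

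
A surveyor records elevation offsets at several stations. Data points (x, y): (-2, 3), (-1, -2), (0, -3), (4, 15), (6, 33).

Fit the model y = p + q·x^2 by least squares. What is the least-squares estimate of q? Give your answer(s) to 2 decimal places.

q = 0.99

Normal-equation sums: Σ1 = 5, Σx^2 = 57, Σx^2·x^2 = 1569.
And Σy = 46, Σx^2·y = 1438.
AᵀA·[p, q]ᵀ = Aᵀy becomes [[5, 57]; [57, 1569]]·[p, q]ᵀ = [46, 1438]ᵀ.
Determinant 5·1569 − 57² = 4596.
p = (46·1569 − 57·1438)/4596 = -816/383; q = (5·1438 − 57·46)/4596 = 1142/1149.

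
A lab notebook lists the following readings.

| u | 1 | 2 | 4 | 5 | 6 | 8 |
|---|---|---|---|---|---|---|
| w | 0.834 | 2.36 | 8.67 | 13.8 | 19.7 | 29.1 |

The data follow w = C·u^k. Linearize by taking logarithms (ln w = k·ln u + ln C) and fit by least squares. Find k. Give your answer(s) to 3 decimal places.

k = 1.759

Linearized form: ln w = k·ln u + ln C. From the 6 transformed points,
Σln u = 7.5601, Σ(ln u)² = 12.5270, Σln w = 11.8130, Σln u·ln w = 20.1634.
Equations: 12.5270·k + 7.5601·ln C = 20.1634;  7.5601·k + 6·ln C = 11.8130.
Slope k = (n·Σln u·ln w − Σln u·Σln w)/(n·Σ(ln u)² − (Σln u)²) = (6·20.1634 − 7.5601·11.8130)/18.0074 = 1.75890; ln C = (Σln w − k·Σln u)/n = -0.24739.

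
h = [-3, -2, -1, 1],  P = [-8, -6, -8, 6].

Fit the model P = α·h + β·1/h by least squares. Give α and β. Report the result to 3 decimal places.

α = 2.029, β = 4.893

Forming AᵀA = [[15, 4]; [4, 85/36]] and AᵀP = [50, 59/3]ᵀ gives AᵀA·[α, β]ᵀ = AᵀP.
Eliminating β: (85/36)·(row 1) − 4·(row 2) gives (233/12)·α = (85/36)·50 − 4·(59/3) = 709/18, so α = 1418/699.
Then β = ((59/3) − 4·(1418/699))/(85/36) = 1140/233.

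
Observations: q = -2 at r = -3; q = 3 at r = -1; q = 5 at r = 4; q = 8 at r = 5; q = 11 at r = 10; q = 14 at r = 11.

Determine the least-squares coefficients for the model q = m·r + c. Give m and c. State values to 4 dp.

Compute the Gram sums: Σr·r = 272, Σr = 26, Σ1 = 6.
And Σr·q = 327, Σq = 39.
So MᵀM·[m, c]ᵀ = Mᵀq: [[272, 26]; [26, 6]]·[m, c]ᵀ = [327, 39]ᵀ.
Eliminating c: 6·(row 1) − 26·(row 2) gives 956·m = 6·327 − 26·39 = 948, so m = 237/239.
Then c = (39 − 26·(237/239))/6 = 1053/478.

m = 0.9916, c = 2.2029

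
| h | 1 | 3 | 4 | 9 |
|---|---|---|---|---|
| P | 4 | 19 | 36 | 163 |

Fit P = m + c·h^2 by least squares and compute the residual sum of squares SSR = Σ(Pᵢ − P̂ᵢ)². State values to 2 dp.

Entries of MᵀM: Σ1 = 4, Σh^2 = 107, Σh^2·h^2 = 6899.
And ΣP = 222, Σh^2·P = 13954.
So MᵀM·[m, c]ᵀ = MᵀP: [[4, 107]; [107, 6899]]·[m, c]ᵀ = [222, 13954]ᵀ.
Eliminating c: 6899·(row 1) − 107·(row 2) gives 16147·m = 6899·222 − 107·13954 = 38500, so m = 38500/16147.
Then c = (13954 − 107·(38500/16147))/6899 = 32062/16147.
Residuals: -5974/16147, -20265/16147, 29800/16147, -3561/16147; SSR = 83426/16147.

SSR = 5.17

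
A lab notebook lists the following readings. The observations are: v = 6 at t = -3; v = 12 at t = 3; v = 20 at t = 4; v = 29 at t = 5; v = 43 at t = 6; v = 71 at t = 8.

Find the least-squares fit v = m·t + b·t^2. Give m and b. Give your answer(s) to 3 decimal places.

Entries of XᵀX: Σt·t = 159, Σt·t^2 = 917, Σt^2·t^2 = 6435.
Moment sums: Σt·v = 1069, Σt^2·v = 7299.
det = 159·6435 − 917² = 182276.
m = (1069·6435 − 917·7299)/182276 = 46458/45569; b = (159·7299 − 917·1069)/182276 = 45067/45569.

m = 1.020, b = 0.989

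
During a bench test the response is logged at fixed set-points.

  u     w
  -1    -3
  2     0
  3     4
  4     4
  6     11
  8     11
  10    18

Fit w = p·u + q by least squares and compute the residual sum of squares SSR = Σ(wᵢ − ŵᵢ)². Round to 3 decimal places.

Compute the Gram sums: Σu·u = 230, Σu = 32, Σ1 = 7.
And Σu·w = 365, Σw = 45.
Eliminating q: 7·(row 1) − 32·(row 2) gives 586·p = 7·365 − 32·45 = 1115, so p = 1115/586.
Then q = (45 − 32·(1115/586))/7 = -665/293.
Residuals: 687/586, -450/293, 329/586, -393/293, 543/293, -572/293, 364/293; SSR = 8577/586.

SSR = 14.637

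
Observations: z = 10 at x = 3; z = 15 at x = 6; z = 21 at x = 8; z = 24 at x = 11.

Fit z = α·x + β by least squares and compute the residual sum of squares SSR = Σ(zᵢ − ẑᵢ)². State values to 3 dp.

Entries of MᵀM: Σx·x = 230, Σx = 28, Σ1 = 4.
For Mᵀz: Σx·z = 552, Σz = 70.
MᵀM·[α, β]ᵀ = Mᵀz becomes [[230, 28]; [28, 4]]·[α, β]ᵀ = [552, 70]ᵀ.
Δ = 230·4 − 28² = 136.
α = (552·4 − 28·70)/136 = 31/17; β = (230·70 − 28·552)/136 = 161/34.
Residuals: -7/34, -23/34, 57/34, -27/34; SSR = 67/17.

SSR = 3.941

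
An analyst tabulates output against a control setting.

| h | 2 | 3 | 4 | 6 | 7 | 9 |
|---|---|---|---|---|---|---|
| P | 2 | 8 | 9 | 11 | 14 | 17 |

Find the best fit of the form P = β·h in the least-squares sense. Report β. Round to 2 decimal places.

β = 1.95

Forming XᵀX = [[195]] and XᵀP = [381]ᵀ gives XᵀX·[β]ᵀ = XᵀP.
Hence β = 381 / 195 ≈ 1.95385.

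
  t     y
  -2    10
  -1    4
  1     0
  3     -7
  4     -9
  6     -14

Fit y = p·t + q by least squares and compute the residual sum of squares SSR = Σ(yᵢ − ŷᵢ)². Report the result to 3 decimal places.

SSR = 6.335

Compute the Gram sums: Σt·t = 67, Σt = 11, Σ1 = 6.
For Mᵀy: Σt·y = -165, Σy = -16.
Normal equations: [[67, 11]; [11, 6]]·[p, q]ᵀ = [-165, -16]ᵀ.
Determinant 67·6 − 11² = 281.
p = ((-165)·6 − 11·(-16))/281 = -814/281; q = (67·(-16) − 11·(-165))/281 = 743/281.
Residuals: 439/281, -433/281, 71/281, -268/281, -16/281, 207/281; SSR = 1780/281.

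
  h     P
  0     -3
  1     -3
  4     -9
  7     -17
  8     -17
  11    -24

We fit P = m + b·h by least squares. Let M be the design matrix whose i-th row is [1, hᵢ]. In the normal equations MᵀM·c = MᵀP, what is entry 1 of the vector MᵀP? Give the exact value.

Entry 1 ↔ basis 1, so (MᵀP)_{1} = Σᵢ Pᵢ = (1)·(-3) + (1)·(-3) + (1)·(-9) + (1)·(-17) + (1)·(-17) + (1)·(-24) = -73.

-73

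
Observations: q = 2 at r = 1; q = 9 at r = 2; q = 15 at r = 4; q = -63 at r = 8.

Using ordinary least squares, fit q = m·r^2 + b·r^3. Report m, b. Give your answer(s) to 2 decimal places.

m = 2.91, b = -0.49

Sums needed: Σr^2·r^2 = 4369, Σr^2·r^3 = 33825, Σr^3·r^3 = 266305.
Right-hand side: Σr^2·q = -3754, Σr^3·q = -31222.
Determinant 4369·266305 − 33825² = 19355920.
m = ((-3754)·266305 − 33825·(-31222))/19355920 = 2818759/967796; b = (4369·(-31222) − 33825·(-3754))/19355920 = -2357467/4838980.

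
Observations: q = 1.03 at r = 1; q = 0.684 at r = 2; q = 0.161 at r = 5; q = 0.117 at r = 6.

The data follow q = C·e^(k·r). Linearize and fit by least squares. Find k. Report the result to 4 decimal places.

k = -0.4475

With ln qᵢ as the transformed response and rᵢ as the regressor:
Σr = 14.0000, Σ(r)² = 66.0000, Σln q = -4.3222, Σr·ln q = -22.7353.
Equations: 66.0000·k + 14.0000·ln C = -22.7353;  14.0000·k + 4·ln C = -4.3222.
Δ = 66.0000·4 − (14.0000)² = 68.0000; k = (-22.7353·4 − 14.0000·-4.3222)/68.0000 = -0.44751, ln C = (66.0000·-4.3222 − 14.0000·-22.7353)/68.0000 = 0.48574.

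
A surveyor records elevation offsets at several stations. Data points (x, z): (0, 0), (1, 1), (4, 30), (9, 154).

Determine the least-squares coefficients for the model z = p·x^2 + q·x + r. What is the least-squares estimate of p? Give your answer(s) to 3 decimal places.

p = 1.924

Setting ∂/∂p … = 0 gives: 6818·p + 794·q + 98·r = 12955;  794·p + 98·q + 14·r = 1507;  98·p + 14·q + 4·r = 185.
Inverting the 3×3 Gram matrix, [p, q, r]ᵀ = [2089/1086, -89/543, -55/181]ᵀ.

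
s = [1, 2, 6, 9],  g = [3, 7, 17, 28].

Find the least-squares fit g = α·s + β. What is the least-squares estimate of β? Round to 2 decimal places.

β = 0.20

The normal system XᵀX·[α, β]ᵀ = Xᵀg is [[122, 18]; [18, 4]]·[α, β]ᵀ = [371, 55]ᵀ.
det = 122·4 − 18² = 164.
α = (371·4 − 18·55)/164 = 247/82; β = (122·55 − 18·371)/164 = 8/41.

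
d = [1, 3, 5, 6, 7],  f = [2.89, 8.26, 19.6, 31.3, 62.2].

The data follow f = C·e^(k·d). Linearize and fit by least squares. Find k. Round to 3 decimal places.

With ln fᵢ as the transformed response and dᵢ as the regressor:
Σd = 22.0000, Σ(d)² = 120.0000, Σln f = 13.7222, Σd·ln f = 71.8474.
Equations: 120.0000·k + 22.0000·ln C = 71.8474;  22.0000·k + 5·ln C = 13.7222.
Δ = 120.0000·5 − (22.0000)² = 116.0000; k = (71.8474·5 − 22.0000·13.7222)/116.0000 = 0.49439, ln C = (120.0000·13.7222 − 22.0000·71.8474)/116.0000 = 0.56914.

k = 0.494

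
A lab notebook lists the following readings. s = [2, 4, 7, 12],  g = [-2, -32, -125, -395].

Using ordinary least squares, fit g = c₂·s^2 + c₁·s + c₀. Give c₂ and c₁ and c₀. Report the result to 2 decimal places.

c₂ = -2.96, c₁ = 2.05, c₀ = 6.19

Forming MᵀM = [[23409, 2143, 213]; [2143, 213, 25]; [213, 25, 4]] and Mᵀg = [-63525, -5747, -554]ᵀ gives MᵀM·[c₂, c₁, c₀]ᵀ = Mᵀg.
Row-reducing yields c₂ = -30579/10340, c₁ = 21159/10340, c₀ = 2909/470.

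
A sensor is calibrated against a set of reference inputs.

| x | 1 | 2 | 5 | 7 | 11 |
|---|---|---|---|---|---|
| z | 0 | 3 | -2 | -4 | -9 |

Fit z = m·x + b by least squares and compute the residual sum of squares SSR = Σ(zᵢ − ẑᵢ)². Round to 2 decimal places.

The normal system MᵀM·[m, b]ᵀ = Mᵀz is [[200, 26]; [26, 5]]·[m, b]ᵀ = [-131, -12]ᵀ.
det = 200·5 − 26² = 324.
m = ((-131)·5 − 26·(-12))/324 = -343/324; b = (200·(-12) − 26·(-131))/324 = 503/162.
Residuals: -221/108, 163/81, 61/324, 11/36, -149/324; SSR = 2779/324.

SSR = 8.58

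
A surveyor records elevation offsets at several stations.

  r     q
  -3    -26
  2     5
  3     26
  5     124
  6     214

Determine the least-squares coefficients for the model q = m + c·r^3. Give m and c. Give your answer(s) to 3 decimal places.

MᵀM·[m, c]ᵀ = Mᵀq reads: 5·m + 349·c = 343;  349·m + 63803·c = 63168.
Eliminating c: 63803·(row 1) − 349·(row 2) gives 197214·m = 63803·343 − 349·63168 = -161203, so m = -161203/197214.
Then c = (63168 − 349·(-161203/197214))/63803 = 196133/197214.

m = -0.817, c = 0.995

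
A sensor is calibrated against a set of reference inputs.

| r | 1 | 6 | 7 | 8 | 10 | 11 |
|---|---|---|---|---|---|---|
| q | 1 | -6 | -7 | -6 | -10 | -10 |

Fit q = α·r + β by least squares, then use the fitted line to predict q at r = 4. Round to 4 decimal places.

q̂ = -2.8223

Sums needed: Σr·r = 371, Σr = 43, Σ1 = 6.
Moment sums: Σr·q = -342, Σq = -38.
So MᵀM·[α, β]ᵀ = Mᵀq: [[371, 43]; [43, 6]]·[α, β]ᵀ = [-342, -38]ᵀ.
Eliminating β: 6·(row 1) − 43·(row 2) gives 377·α = 6·(-342) − 43·(-38) = -418, so α = -418/377.
Then β = ((-38) − 43·(-418/377))/6 = 608/377.
At r = 4: q̂ = (-418/377)·(4) + (608/377)·(1) = -1064/377.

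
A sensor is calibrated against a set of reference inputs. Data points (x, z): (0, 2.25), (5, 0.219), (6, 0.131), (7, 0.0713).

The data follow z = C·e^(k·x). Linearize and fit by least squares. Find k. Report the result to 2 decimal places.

Taking logs, ln z = k·x + ln C, so regress ln z on x.
Σx = 18.0000, Σ(x)² = 110.0000, Σln z = -5.3812, Σx·ln z = -38.2748.
Equations: 110.0000·k + 18.0000·ln C = -38.2748;  18.0000·k + 4·ln C = -5.3812.
Solving (det = 116.0000): k = -0.48481, ln C = 0.83636.

k = -0.48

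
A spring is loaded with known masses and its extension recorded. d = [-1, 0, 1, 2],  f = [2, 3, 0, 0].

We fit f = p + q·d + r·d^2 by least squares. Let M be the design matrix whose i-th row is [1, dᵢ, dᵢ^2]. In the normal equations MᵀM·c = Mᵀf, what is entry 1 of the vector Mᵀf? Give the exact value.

Entry 1 ↔ basis 1, so (Mᵀf)_{1} = Σᵢ fᵢ = (1)·(2) + (1)·(3) + (1)·(0) + (1)·(0) = 5.

5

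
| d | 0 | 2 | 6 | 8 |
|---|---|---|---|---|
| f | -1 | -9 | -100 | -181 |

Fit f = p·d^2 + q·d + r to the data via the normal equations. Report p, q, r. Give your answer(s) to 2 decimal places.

p = -3.04, q = 1.78, r = -0.80

Sums needed: Σd^2·d^2 = 5408, Σd^2·d = 736, Σd^2 = 104, Σd·d = 104, Σd = 16, Σ1 = 4.
And Σd^2·f = -15220, Σd·f = -2066, Σf = -291.
Solving the 3×3 system (Gaussian elimination) gives p = -73/24, q = 107/60, r = -4/5.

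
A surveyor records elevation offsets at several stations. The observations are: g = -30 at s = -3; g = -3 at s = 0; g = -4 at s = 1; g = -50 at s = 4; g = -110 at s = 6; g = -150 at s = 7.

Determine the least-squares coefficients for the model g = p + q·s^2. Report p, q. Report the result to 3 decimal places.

Normal-equation sums: Σ1 = 6, Σs^2 = 111, Σs^2·s^2 = 4035.
Moment sums: Σg = -347, Σs^2·g = -12384.
XᵀX·[p, q]ᵀ = Xᵀg becomes [[6, 111]; [111, 4035]]·[p, q]ᵀ = [-347, -12384]ᵀ.
Determinant 6·4035 − 111² = 11889.
p = ((-347)·4035 − 111·(-12384))/11889 = -8507/3963; q = (6·(-12384) − 111·(-347))/11889 = -11929/3963.

p = -2.147, q = -3.010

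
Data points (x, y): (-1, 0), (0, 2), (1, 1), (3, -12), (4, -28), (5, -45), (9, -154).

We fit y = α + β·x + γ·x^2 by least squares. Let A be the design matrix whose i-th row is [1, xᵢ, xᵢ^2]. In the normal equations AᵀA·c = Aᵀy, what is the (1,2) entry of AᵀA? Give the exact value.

21

Row 1 ↔ basis 1, column 2 ↔ basis x, so (AᵀA)_{1,2} = Σᵢ x = (1)·(-1) + (1)·(0) + (1)·(1) + (1)·(3) + (1)·(4) + (1)·(5) + (1)·(9) = 21.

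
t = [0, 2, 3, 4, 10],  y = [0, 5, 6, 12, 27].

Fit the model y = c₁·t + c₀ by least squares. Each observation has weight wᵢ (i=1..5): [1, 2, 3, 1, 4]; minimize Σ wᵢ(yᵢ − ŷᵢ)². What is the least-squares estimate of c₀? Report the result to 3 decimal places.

c₀ = -1.032

Compute the Gram sums: Σwᵢ·t·t = 451, Σwᵢ·t = 57, Σwᵢ·1 = 11.
And Σwᵢ·t·y = 1202, Σwᵢ·y = 148.
So AᵀWA·[c₁, c₀]ᵀ = AᵀWy: [[451, 57]; [57, 11]]·[c₁, c₀]ᵀ = [1202, 148]ᵀ.
Δ = 451·11 − 57² = 1712.
c₁ = (1202·11 − 57·148)/1712 = 2393/856; c₀ = (451·148 − 57·1202)/1712 = -883/856.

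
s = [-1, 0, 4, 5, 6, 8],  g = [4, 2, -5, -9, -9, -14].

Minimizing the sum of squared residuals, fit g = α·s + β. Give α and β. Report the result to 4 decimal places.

α = -1.9783, β = 2.0870

The normal equations are: 142·α + 22·β = -235;  22·α + 6·β = -31.
(Σs·s = 142, Σs = 22, Σ1 = 6, Σs·g = -235, Σg = -31.)
Determinant 142·6 − 22² = 368.
α = ((-235)·6 − 22·(-31))/368 = -91/46; β = (142·(-31) − 22·(-235))/368 = 48/23.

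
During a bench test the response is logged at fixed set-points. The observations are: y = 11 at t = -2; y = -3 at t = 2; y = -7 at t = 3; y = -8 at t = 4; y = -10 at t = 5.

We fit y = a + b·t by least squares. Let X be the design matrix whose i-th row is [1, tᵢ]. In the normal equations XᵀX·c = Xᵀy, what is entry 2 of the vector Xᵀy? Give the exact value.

Entry 2 ↔ basis t, so (Xᵀy)_{2} = Σᵢ (t)·yᵢ = (-2)·(11) + (2)·(-3) + (3)·(-7) + (4)·(-8) + (5)·(-10) = -131.

-131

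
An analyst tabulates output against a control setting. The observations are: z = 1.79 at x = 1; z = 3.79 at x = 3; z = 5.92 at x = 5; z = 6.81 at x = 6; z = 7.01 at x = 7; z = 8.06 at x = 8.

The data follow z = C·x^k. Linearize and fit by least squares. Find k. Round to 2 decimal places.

Let Y = ln z. Fitting Y = k·ln x + ln C by least squares:
AᵀA = [[15.1183, 8.5252]; [8.5252, 6]], rhs = [15.8921, 9.6456]ᵀ  (here Σln x = 8.5252, Σ(ln x)² = 15.1183, Σln z = 9.6456, Σln x·ln z = 15.8921).
Solving (det = 18.0313): k = 0.72778, ln C = 0.57352.

k = 0.73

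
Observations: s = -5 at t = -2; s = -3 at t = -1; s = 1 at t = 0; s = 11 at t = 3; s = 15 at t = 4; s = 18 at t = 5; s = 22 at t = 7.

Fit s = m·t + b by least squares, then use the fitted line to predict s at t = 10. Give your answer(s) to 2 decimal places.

From the data, Σt·t = 104, Σt = 16, Σ1 = 7.
And Σt·s = 350, Σs = 59.
Normal equations: [[104, 16]; [16, 7]]·[m, b]ᵀ = [350, 59]ᵀ.
det = 104·7 − 16² = 472.
m = (350·7 − 16·59)/472 = 753/236; b = (104·59 − 16·350)/472 = 67/59.
At t = 10: ŝ = (753/236)·(10) + (67/59)·(1) = 3899/118.

ŝ = 33.04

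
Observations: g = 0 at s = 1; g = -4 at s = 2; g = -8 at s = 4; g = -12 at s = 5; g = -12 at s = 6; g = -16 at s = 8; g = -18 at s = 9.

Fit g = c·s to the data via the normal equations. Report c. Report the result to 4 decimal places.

With design matrix M, MᵀM = [[227]] and Mᵀg = [-462]ᵀ.
c = (-462)/227 = -2.03524.

c = -2.0352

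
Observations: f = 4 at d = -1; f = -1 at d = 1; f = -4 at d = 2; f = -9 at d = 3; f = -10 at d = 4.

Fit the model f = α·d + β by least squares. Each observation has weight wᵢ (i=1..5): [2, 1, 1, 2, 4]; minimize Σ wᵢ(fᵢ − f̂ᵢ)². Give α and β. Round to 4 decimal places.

α = -2.8947, β = 1.1579

With design matrix M, MᵀWM = [[89, 23]; [23, 10]] and MᵀWf = [-231, -55]ᵀ.
Eliminating β: 10·(row 1) − 23·(row 2) gives 361·α = 10·(-231) − 23·(-55) = -1045, so α = -55/19.
Then β = ((-55) − 23·(-55/19))/10 = 22/19.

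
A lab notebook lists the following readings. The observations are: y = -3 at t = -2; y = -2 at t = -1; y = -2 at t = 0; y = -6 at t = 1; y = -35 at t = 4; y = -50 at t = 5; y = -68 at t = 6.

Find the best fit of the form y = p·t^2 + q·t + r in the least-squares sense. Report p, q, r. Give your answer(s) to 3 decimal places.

p = -1.424, q = -2.411, r = -2.353

The normal system XᵀX·[p, q, r]ᵀ = Xᵀy is [[2195, 397, 83]; [397, 83, 13]; [83, 13, 7]]·[p, q, r]ᵀ = [-4278, -796, -166]ᵀ.
Solving the 3×3 system (Gaussian elimination) gives p = -15311/10752, q = -25919/10752, r = -527/224.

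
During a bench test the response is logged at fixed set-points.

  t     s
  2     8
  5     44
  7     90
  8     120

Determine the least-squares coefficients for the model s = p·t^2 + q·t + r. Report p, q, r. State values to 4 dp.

p = 2.2273, q = -3.6212, r = 6.3485

Compute the Gram sums: Σt^2·t^2 = 7138, Σt^2·t = 988, Σt^2 = 142, Σt·t = 142, Σt = 22, Σ1 = 4.
For Aᵀs: Σt^2·s = 13222, Σt·s = 1826, Σs = 262.
So AᵀA·[p, q, r]ᵀ = Aᵀs: [[7138, 988, 142]; [988, 142, 22]; [142, 22, 4]]·[p, q, r]ᵀ = [13222, 1826, 262]ᵀ.
Row-reducing yields p = 49/22, q = -239/66, r = 419/66.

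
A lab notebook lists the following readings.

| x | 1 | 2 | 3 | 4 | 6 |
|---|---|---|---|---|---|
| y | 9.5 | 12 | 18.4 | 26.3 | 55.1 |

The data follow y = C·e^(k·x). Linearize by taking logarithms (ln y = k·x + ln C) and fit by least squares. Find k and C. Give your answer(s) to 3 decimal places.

k = 0.360, C = 6.261

Linearized form: ln y = k·x + ln C. From the 5 transformed points,
Σx = 16.0000, Σ(x)² = 66.0000, Σln y = 14.9273, Σx·ln y = 53.0913.
Equations: 66.0000·k + 16.0000·ln C = 53.0913;  16.0000·k + 5·ln C = 14.9273.
Solving (det = 74.0000): k = 0.35973, ln C = 1.83430, so C = exp(1.83430) = 6.26076.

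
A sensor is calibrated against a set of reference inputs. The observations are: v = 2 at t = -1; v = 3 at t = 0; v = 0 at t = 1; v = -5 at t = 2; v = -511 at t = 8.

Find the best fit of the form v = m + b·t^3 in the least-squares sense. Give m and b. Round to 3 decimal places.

m = 2.000, b = -1.002

Entries of XᵀX: Σ1 = 5, Σt^3 = 520, Σt^3·t^3 = 262210.
Moment sums: Σv = -511, Σt^3·v = -261674.
XᵀX·[m, b]ᵀ = Xᵀv becomes [[5, 520]; [520, 262210]]·[m, b]ᵀ = [-511, -261674]ᵀ.
Eliminating b: 262210·(row 1) − 520·(row 2) gives 1040650·m = 262210·(-511) − 520·(-261674) = 2081170, so m = 16009/8005.
Then b = ((-261674) − 520·(16009/8005))/262210 = -20853/20813.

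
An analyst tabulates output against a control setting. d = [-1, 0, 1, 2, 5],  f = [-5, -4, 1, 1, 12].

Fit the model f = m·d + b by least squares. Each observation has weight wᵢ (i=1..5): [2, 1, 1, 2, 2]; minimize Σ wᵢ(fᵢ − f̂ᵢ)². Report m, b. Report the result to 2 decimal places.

Compute the Gram sums: Σwᵢ·d·d = 61, Σwᵢ·d = 13, Σwᵢ·1 = 8.
And Σwᵢ·d·f = 135, Σwᵢ·f = 13.
det = 61·8 − 13² = 319.
m = (135·8 − 13·13)/319 = 911/319; b = (61·13 − 13·135)/319 = -962/319.

m = 2.86, b = -3.02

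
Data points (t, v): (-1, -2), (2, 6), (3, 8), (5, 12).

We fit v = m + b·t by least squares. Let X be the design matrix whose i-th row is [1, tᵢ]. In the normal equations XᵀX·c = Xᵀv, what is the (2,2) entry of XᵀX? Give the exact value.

Row 2 ↔ basis t, column 2 ↔ basis t, so (XᵀX)_{2,2} = Σᵢ (t)·(t) = (-1)·(-1) + (2)·(2) + (3)·(3) + (5)·(5) = 39.

39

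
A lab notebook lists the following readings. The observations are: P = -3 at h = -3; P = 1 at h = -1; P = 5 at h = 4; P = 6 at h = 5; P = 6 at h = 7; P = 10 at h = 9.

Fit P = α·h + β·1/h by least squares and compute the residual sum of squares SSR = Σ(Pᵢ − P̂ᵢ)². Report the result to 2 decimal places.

SSR = 4.18

Setting ∂/∂α … = 0 gives: 181·α + 6·β = 190;  6·α + (1978729/1587600)·β = 5567/1260.
Eliminating β: (1978729/1587600)·(row 1) − 6·(row 2) gives (300996349/1587600)·α = (1978729/1587600)·190 − 6·(5567/1260) = 33387199/158760, so α = 333871990/300996349.
Then β = ((5567/1260) − 6·(333871990/300996349))/(1978729/1587600) = -540253980/300996349.
Residuals: -81457737/300996349, 94614359/300996349, 304557280/300996349, 244668940/300996349, -453946696/300996349, 65143800/300996349; SSR = 1257545434/300996349.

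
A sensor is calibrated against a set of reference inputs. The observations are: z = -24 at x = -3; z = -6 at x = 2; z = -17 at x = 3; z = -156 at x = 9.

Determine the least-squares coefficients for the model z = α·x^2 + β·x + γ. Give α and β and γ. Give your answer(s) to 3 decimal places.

α = -2.055, β = 1.318, γ = -1.449

Forming AᵀA = [[6739, 737, 103]; [737, 103, 11]; [103, 11, 4]] and Aᵀz = [-13029, -1395, -203]ᵀ gives AᵀA·[α, β, γ]ᵀ = Aᵀz.
Inverting the 3×3 Gram matrix, [α, β, γ]ᵀ = [-10439/5079, 6692/5079, -7358/5079]ᵀ.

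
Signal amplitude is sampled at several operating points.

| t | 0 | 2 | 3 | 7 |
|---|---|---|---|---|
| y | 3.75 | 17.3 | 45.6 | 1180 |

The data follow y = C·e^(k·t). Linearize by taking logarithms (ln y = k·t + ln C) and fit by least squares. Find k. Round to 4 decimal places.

k = 0.8260

Taking logs, ln y = k·t + ln C, so regress ln y on t.
AᵀA = [[62.0000, 12.0000]; [12.0000, 4]], rhs = [66.6740, 15.0656]ᵀ  (here Σt = 12.0000, Σ(t)² = 62.0000, Σln y = 15.0656, Σt·ln y = 66.6740).
Δ = 62.0000·4 − (12.0000)² = 104.0000; k = (66.6740·4 − 12.0000·15.0656)/104.0000 = 0.82604, ln C = (62.0000·15.0656 − 12.0000·66.6740)/104.0000 = 1.28828.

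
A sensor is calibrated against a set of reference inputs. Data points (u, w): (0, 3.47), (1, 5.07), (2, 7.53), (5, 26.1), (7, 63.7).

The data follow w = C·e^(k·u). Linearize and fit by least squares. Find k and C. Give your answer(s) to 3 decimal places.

Linearized form: ln w = k·u + ln C. From the 5 transformed points,
Σu = 15.0000, Σ(u)² = 79.0000, Σln w = 12.3025, Σu·ln w = 51.0501.
Equations: 79.0000·k + 15.0000·ln C = 51.0501;  15.0000·k + 5·ln C = 12.3025.
Solving (det = 170.0000): k = 0.41596, ln C = 1.21263, so C = exp(1.21263) = 3.36231.

k = 0.416, C = 3.362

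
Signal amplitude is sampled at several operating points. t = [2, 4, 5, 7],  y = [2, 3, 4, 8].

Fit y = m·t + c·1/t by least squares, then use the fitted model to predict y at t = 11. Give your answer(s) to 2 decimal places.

Forming MᵀM = [[94, 4]; [4, 7309/19600]] and Mᵀy = [92, 517/140]ᵀ gives MᵀM·[m, c]ᵀ = Mᵀy.
det = 94·(7309/19600) − 4² = 186723/9800.
m = (92·(7309/19600) − 4·(517/140))/(186723/9800) = 63818/62241; c = (94·(517/140) − 4·92)/(186723/9800) = -68180/62241.
At t = 11: ŷ = (63818/62241)·(11) + (-68180/62241)·(1/11) = 2551266/228217.

ŷ = 11.18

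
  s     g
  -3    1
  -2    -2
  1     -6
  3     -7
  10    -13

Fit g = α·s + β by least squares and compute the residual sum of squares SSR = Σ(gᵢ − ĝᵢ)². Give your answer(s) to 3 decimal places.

AᵀA·[α, β]ᵀ = Aᵀg reads: 123·α + 9·β = -156;  9·α + 5·β = -27.
Δ = 123·5 − 9² = 534.
α = ((-156)·5 − 9·(-27))/534 = -179/178; β = (123·(-27) − 9·(-156))/534 = -639/178.
Residuals: 140/89, -75/178, -125/89, -35/89, 115/178; SSR = 925/178.

SSR = 5.197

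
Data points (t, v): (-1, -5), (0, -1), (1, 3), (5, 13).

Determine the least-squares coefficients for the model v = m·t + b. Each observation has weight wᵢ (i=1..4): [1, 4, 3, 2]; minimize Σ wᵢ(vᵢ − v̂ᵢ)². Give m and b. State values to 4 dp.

Sums needed: Σwᵢ·t·t = 54, Σwᵢ·t = 12, Σwᵢ·1 = 10.
Right-hand side: Σwᵢ·t·v = 144, Σwᵢ·v = 26.
Normal equations: [[54, 12]; [12, 10]]·[m, b]ᵀ = [144, 26]ᵀ.
det = 54·10 − 12² = 396.
m = (144·10 − 12·26)/396 = 94/33; b = (54·26 − 12·144)/396 = -9/11.

m = 2.8485, b = -0.8182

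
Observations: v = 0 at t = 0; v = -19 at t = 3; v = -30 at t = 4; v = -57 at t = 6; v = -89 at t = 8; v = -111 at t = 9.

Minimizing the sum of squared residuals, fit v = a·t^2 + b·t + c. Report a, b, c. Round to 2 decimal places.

Normal-equation sums: Σt^2·t^2 = 12290, Σt^2·t = 1548, Σt^2 = 206, Σt·t = 206, Σt = 30, Σ1 = 6.
And Σt^2·v = -17390, Σt·v = -2230, Σv = -306.
Normal equations: [[12290, 1548, 206]; [1548, 206, 30]; [206, 30, 6]]·[a, b, c]ᵀ = [-17390, -2230, -306]ᵀ.
Solving the 3×3 system (Gaussian elimination) gives a = -2454/2555, b = -9238/2555, c = 139/2555.

a = -0.96, b = -3.62, c = 0.05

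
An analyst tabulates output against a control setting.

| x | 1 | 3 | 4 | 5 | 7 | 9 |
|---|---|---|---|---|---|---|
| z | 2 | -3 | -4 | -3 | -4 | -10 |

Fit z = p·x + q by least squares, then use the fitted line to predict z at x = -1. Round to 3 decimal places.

ẑ = 3.429

The normal system MᵀM·[p, q]ᵀ = Mᵀz is [[181, 29]; [29, 6]]·[p, q]ᵀ = [-156, -22]ᵀ.
Determinant 181·6 − 29² = 245.
p = ((-156)·6 − 29·(-22))/245 = -298/245; q = (181·(-22) − 29·(-156))/245 = 542/245.
At x = -1: ẑ = (-298/245)·(-1) + (542/245)·(1) = 24/7.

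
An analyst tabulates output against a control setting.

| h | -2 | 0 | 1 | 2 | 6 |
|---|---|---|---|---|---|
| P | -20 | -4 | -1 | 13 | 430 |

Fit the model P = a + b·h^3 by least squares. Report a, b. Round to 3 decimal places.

MᵀM·[a, b]ᵀ = MᵀP reads: 5·a + 217·b = 418;  217·a + 46785·b = 93143.
(Σ1 = 5, Σh^3 = 217, Σh^3·h^3 = 46785, ΣP = 418, Σh^3·P = 93143.)
Eliminating b: 46785·(row 1) − 217·(row 2) gives 186836·a = 46785·418 − 217·93143 = -655901, so a = -655901/186836.
Then b = (93143 − 217·(-655901/186836))/46785 = 375009/186836.

a = -3.511, b = 2.007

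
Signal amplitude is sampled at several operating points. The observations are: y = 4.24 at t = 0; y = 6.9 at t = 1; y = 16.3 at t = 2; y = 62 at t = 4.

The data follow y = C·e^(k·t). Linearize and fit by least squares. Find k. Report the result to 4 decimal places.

With ln yᵢ as the transformed response and tᵢ as the regressor:
XᵀX = [[21.0000, 7.0000]; [7.0000, 4]], rhs = [24.0224, 10.2944]ᵀ  (here Σt = 7.0000, Σ(t)² = 21.0000, Σln y = 10.2944, Σt·ln y = 24.0224).
Solving (det = 35.0000): k = 0.68654, ln C = 1.37215.

k = 0.6865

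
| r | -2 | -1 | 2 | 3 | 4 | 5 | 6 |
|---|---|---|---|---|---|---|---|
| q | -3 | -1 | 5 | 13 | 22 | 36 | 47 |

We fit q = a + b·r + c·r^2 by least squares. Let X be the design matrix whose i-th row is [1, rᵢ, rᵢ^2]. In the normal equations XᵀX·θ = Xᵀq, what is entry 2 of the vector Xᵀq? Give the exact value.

606

Entry 2 ↔ basis r, so (Xᵀq)_{2} = Σᵢ (r)·qᵢ = (-2)·(-3) + (-1)·(-1) + (2)·(5) + (3)·(13) + (4)·(22) + (5)·(36) + (6)·(47) = 606.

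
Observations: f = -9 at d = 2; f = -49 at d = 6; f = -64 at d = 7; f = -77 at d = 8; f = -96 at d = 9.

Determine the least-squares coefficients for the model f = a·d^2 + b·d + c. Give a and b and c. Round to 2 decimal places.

a = -0.77, b = -3.83, c = 1.73

The normal system AᵀA·[a, b, c]ᵀ = Aᵀf is [[14370, 1808, 234]; [1808, 234, 32]; [234, 32, 5]]·[a, b, c]ᵀ = [-17640, -2240, -295]ᵀ.
Inverting the 3×3 Gram matrix, [a, b, c]ᵀ = [-3365/4351, -16680/4351, 7525/4351]ᵀ.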